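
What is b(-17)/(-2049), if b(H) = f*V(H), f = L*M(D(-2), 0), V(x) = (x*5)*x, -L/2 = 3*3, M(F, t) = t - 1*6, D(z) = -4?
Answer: -52020/683 ≈ -76.164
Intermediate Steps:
M(F, t) = -6 + t (M(F, t) = t - 6 = -6 + t)
L = -18 (L = -6*3 = -2*9 = -18)
V(x) = 5*x² (V(x) = (5*x)*x = 5*x²)
f = 108 (f = -18*(-6 + 0) = -18*(-6) = 108)
b(H) = 540*H² (b(H) = 108*(5*H²) = 540*H²)
b(-17)/(-2049) = (540*(-17)²)/(-2049) = (540*289)*(-1/2049) = 156060*(-1/2049) = -52020/683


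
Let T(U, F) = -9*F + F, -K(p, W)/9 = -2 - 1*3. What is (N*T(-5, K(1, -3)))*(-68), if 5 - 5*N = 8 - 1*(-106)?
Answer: -533664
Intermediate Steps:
K(p, W) = 45 (K(p, W) = -9*(-2 - 1*3) = -9*(-2 - 3) = -9*(-5) = 45)
N = -109/5 (N = 1 - (8 - 1*(-106))/5 = 1 - (8 + 106)/5 = 1 - 1/5*114 = 1 - 114/5 = -109/5 ≈ -21.800)
T(U, F) = -8*F
(N*T(-5, K(1, -3)))*(-68) = -(-872)*45/5*(-68) = -109/5*(-360)*(-68) = 7848*(-68) = -533664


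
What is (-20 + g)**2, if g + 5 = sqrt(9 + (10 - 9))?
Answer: (25 - sqrt(10))**2 ≈ 476.89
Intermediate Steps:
g = -5 + sqrt(10) (g = -5 + sqrt(9 + (10 - 9)) = -5 + sqrt(9 + 1) = -5 + sqrt(10) ≈ -1.8377)
(-20 + g)**2 = (-20 + (-5 + sqrt(10)))**2 = (-25 + sqrt(10))**2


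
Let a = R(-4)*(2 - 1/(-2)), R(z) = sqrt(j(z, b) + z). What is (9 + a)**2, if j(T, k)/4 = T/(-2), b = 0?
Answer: 196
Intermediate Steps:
j(T, k) = -2*T (j(T, k) = 4*(T/(-2)) = 4*(T*(-1/2)) = 4*(-T/2) = -2*T)
R(z) = sqrt(-z) (R(z) = sqrt(-2*z + z) = sqrt(-z))
a = 5 (a = sqrt(-1*(-4))*(2 - 1/(-2)) = sqrt(4)*(2 - 1*(-1/2)) = 2*(2 + 1/2) = 2*(5/2) = 5)
(9 + a)**2 = (9 + 5)**2 = 14**2 = 196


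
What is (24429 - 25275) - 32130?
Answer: -32976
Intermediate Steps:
(24429 - 25275) - 32130 = -846 - 32130 = -32976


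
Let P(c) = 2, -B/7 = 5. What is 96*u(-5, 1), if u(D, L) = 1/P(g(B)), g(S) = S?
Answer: 48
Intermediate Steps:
B = -35 (B = -7*5 = -35)
u(D, L) = ½ (u(D, L) = 1/2 = ½)
96*u(-5, 1) = 96*(½) = 48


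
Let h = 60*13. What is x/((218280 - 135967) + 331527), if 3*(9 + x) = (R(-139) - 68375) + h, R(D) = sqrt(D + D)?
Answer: -33811/620760 + I*sqrt(278)/1241520 ≈ -0.054467 + 1.343e-5*I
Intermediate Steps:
h = 780
R(D) = sqrt(2)*sqrt(D) (R(D) = sqrt(2*D) = sqrt(2)*sqrt(D))
x = -67622/3 + I*sqrt(278)/3 (x = -9 + ((sqrt(2)*sqrt(-139) - 68375) + 780)/3 = -9 + ((sqrt(2)*(I*sqrt(139)) - 68375) + 780)/3 = -9 + ((I*sqrt(278) - 68375) + 780)/3 = -9 + ((-68375 + I*sqrt(278)) + 780)/3 = -9 + (-67595 + I*sqrt(278))/3 = -9 + (-67595/3 + I*sqrt(278)/3) = -67622/3 + I*sqrt(278)/3 ≈ -22541.0 + 5.5578*I)
x/((218280 - 135967) + 331527) = (-67622/3 + I*sqrt(278)/3)/((218280 - 135967) + 331527) = (-67622/3 + I*sqrt(278)/3)/(82313 + 331527) = (-67622/3 + I*sqrt(278)/3)/413840 = (-67622/3 + I*sqrt(278)/3)*(1/413840) = -33811/620760 + I*sqrt(278)/1241520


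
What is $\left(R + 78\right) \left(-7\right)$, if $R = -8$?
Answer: $-490$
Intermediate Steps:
$\left(R + 78\right) \left(-7\right) = \left(-8 + 78\right) \left(-7\right) = 70 \left(-7\right) = -490$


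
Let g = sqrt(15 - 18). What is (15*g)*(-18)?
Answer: -270*I*sqrt(3) ≈ -467.65*I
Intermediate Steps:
g = I*sqrt(3) (g = sqrt(-3) = I*sqrt(3) ≈ 1.732*I)
(15*g)*(-18) = (15*(I*sqrt(3)))*(-18) = (15*I*sqrt(3))*(-18) = -270*I*sqrt(3)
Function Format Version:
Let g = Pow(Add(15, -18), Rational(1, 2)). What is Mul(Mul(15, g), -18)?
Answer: Mul(-270, I, Pow(3, Rational(1, 2))) ≈ Mul(-467.65, I)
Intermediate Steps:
g = Mul(I, Pow(3, Rational(1, 2))) (g = Pow(-3, Rational(1, 2)) = Mul(I, Pow(3, Rational(1, 2))) ≈ Mul(1.7320, I))
Mul(Mul(15, g), -18) = Mul(Mul(15, Mul(I, Pow(3, Rational(1, 2)))), -18) = Mul(Mul(15, I, Pow(3, Rational(1, 2))), -18) = Mul(-270, I, Pow(3, Rational(1, 2)))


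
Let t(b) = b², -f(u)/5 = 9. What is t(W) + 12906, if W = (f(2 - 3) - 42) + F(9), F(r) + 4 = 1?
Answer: 21006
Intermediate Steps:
f(u) = -45 (f(u) = -5*9 = -45)
F(r) = -3 (F(r) = -4 + 1 = -3)
W = -90 (W = (-45 - 42) - 3 = -87 - 3 = -90)
t(W) + 12906 = (-90)² + 12906 = 8100 + 12906 = 21006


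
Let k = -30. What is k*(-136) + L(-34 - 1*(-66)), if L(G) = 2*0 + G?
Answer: 4112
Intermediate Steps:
L(G) = G (L(G) = 0 + G = G)
k*(-136) + L(-34 - 1*(-66)) = -30*(-136) + (-34 - 1*(-66)) = 4080 + (-34 + 66) = 4080 + 32 = 4112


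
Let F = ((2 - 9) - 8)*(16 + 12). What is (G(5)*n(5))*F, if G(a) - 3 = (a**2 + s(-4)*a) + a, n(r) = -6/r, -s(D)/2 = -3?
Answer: 31752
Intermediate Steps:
s(D) = 6 (s(D) = -2*(-3) = 6)
F = -420 (F = (-7 - 8)*28 = -15*28 = -420)
G(a) = 3 + a**2 + 7*a (G(a) = 3 + ((a**2 + 6*a) + a) = 3 + (a**2 + 7*a) = 3 + a**2 + 7*a)
(G(5)*n(5))*F = ((3 + 5**2 + 7*5)*(-6/5))*(-420) = ((3 + 25 + 35)*(-6*1/5))*(-420) = (63*(-6/5))*(-420) = -378/5*(-420) = 31752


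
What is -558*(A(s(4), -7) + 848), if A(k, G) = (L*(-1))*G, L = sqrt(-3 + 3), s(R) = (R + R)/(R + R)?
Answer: -473184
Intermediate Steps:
s(R) = 1 (s(R) = (2*R)/((2*R)) = (2*R)*(1/(2*R)) = 1)
L = 0 (L = sqrt(0) = 0)
A(k, G) = 0 (A(k, G) = (0*(-1))*G = 0*G = 0)
-558*(A(s(4), -7) + 848) = -558*(0 + 848) = -558*848 = -473184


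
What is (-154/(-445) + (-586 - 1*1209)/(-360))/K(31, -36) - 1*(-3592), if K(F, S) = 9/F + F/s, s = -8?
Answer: 12783822307/3560445 ≈ 3590.5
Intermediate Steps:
K(F, S) = 9/F - F/8 (K(F, S) = 9/F + F/(-8) = 9/F + F*(-⅛) = 9/F - F/8)
(-154/(-445) + (-586 - 1*1209)/(-360))/K(31, -36) - 1*(-3592) = (-154/(-445) + (-586 - 1*1209)/(-360))/(9/31 - ⅛*31) - 1*(-3592) = (-154*(-1/445) + (-586 - 1209)*(-1/360))/(9*(1/31) - 31/8) + 3592 = (154/445 - 1795*(-1/360))/(9/31 - 31/8) + 3592 = (154/445 + 359/72)/(-889/248) + 3592 = (170843/32040)*(-248/889) + 3592 = -5296133/3560445 + 3592 = 12783822307/3560445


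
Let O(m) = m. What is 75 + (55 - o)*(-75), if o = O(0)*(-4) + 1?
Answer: -3975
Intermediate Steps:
o = 1 (o = 0*(-4) + 1 = 0 + 1 = 1)
75 + (55 - o)*(-75) = 75 + (55 - 1*1)*(-75) = 75 + (55 - 1)*(-75) = 75 + 54*(-75) = 75 - 4050 = -3975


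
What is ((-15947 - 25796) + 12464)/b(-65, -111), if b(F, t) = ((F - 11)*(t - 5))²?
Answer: -1541/4090624 ≈ -0.00037672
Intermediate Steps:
b(F, t) = (-11 + F)²*(-5 + t)² (b(F, t) = ((-11 + F)*(-5 + t))² = (-11 + F)²*(-5 + t)²)
((-15947 - 25796) + 12464)/b(-65, -111) = ((-15947 - 25796) + 12464)/(((-11 - 65)²*(-5 - 111)²)) = (-41743 + 12464)/(((-76)²*(-116)²)) = -29279/(5776*13456) = -29279/77721856 = -29279*1/77721856 = -1541/4090624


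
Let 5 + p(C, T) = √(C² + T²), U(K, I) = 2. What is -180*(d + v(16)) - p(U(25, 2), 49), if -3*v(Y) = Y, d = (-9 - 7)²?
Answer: -45115 - √2405 ≈ -45164.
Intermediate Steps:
d = 256 (d = (-16)² = 256)
v(Y) = -Y/3
p(C, T) = -5 + √(C² + T²)
-180*(d + v(16)) - p(U(25, 2), 49) = -180*(256 - ⅓*16) - (-5 + √(2² + 49²)) = -180*(256 - 16/3) - (-5 + √(4 + 2401)) = -180*752/3 - (-5 + √2405) = -45120 + (5 - √2405) = -45115 - √2405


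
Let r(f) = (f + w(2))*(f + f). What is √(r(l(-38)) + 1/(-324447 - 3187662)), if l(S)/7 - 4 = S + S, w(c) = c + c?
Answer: √6216794452448511891/3512109 ≈ 709.93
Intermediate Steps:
w(c) = 2*c
l(S) = 28 + 14*S (l(S) = 28 + 7*(S + S) = 28 + 7*(2*S) = 28 + 14*S)
r(f) = 2*f*(4 + f) (r(f) = (f + 2*2)*(f + f) = (f + 4)*(2*f) = (4 + f)*(2*f) = 2*f*(4 + f))
√(r(l(-38)) + 1/(-324447 - 3187662)) = √(2*(28 + 14*(-38))*(4 + (28 + 14*(-38))) + 1/(-324447 - 3187662)) = √(2*(28 - 532)*(4 + (28 - 532)) + 1/(-3512109)) = √(2*(-504)*(4 - 504) - 1/3512109) = √(2*(-504)*(-500) - 1/3512109) = √(504000 - 1/3512109) = √(1770102935999/3512109) = √6216794452448511891/3512109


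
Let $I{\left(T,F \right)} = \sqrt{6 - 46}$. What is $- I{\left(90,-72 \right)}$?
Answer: $- 2 i \sqrt{10} \approx - 6.3246 i$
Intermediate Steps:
$I{\left(T,F \right)} = 2 i \sqrt{10}$ ($I{\left(T,F \right)} = \sqrt{-40} = 2 i \sqrt{10}$)
$- I{\left(90,-72 \right)} = - 2 i \sqrt{10}$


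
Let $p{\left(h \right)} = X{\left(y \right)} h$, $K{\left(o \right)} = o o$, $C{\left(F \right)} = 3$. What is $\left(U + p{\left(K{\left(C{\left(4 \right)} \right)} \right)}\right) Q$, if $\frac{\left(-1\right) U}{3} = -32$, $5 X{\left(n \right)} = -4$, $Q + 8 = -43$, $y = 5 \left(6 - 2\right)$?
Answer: $- \frac{22644}{5} \approx -4528.8$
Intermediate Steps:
$y = 20$ ($y = 5 \cdot 4 = 20$)
$Q = -51$ ($Q = -8 - 43 = -51$)
$X{\left(n \right)} = - \frac{4}{5}$ ($X{\left(n \right)} = \frac{1}{5} \left(-4\right) = - \frac{4}{5}$)
$K{\left(o \right)} = o^{2}$
$U = 96$ ($U = \left(-3\right) \left(-32\right) = 96$)
$p{\left(h \right)} = - \frac{4 h}{5}$
$\left(U + p{\left(K{\left(C{\left(4 \right)} \right)} \right)}\right) Q = \left(96 - \frac{4 \cdot 3^{2}}{5}\right) \left(-51\right) = \left(96 - \frac{36}{5}\right) \left(-51\right) = \frac{444}{5} \left(-51\right) = - \frac{22644}{5}$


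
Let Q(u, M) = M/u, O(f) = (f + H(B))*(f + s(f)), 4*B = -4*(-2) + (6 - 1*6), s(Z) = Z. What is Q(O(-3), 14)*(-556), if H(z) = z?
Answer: -3892/3 ≈ -1297.3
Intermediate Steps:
B = 2 (B = (-4*(-2) + (6 - 1*6))/4 = (8 + (6 - 6))/4 = (8 + 0)/4 = (1/4)*8 = 2)
O(f) = 2*f*(2 + f) (O(f) = (f + 2)*(f + f) = (2 + f)*(2*f) = 2*f*(2 + f))
Q(O(-3), 14)*(-556) = (14/((2*(-3)*(2 - 3))))*(-556) = (14/((2*(-3)*(-1))))*(-556) = (14/6)*(-556) = (14*(1/6))*(-556) = (7/3)*(-556) = -3892/3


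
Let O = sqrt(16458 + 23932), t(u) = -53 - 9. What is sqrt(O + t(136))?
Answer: sqrt(-62 + sqrt(40390)) ≈ 11.789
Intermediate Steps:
t(u) = -62
O = sqrt(40390) ≈ 200.97
sqrt(O + t(136)) = sqrt(sqrt(40390) - 62) = sqrt(-62 + sqrt(40390))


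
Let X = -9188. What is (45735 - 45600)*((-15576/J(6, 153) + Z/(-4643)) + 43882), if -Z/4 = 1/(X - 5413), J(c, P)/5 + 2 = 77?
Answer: 3343558676410746/564937025 ≈ 5.9185e+6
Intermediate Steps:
J(c, P) = 375 (J(c, P) = -10 + 5*77 = -10 + 385 = 375)
Z = 4/14601 (Z = -4/(-9188 - 5413) = -4/(-14601) = -4*(-1/14601) = 4/14601 ≈ 0.00027395)
(45735 - 45600)*((-15576/J(6, 153) + Z/(-4643)) + 43882) = (45735 - 45600)*((-15576/375 + (4/14601)/(-4643)) + 43882) = 135*((-15576*1/375 + (4/14601)*(-1/4643)) + 43882) = 135*((-5192/125 - 4/67792443) + 43882) = 135*(-351978364556/8474055375 + 43882) = 135*(371506519601194/8474055375) = 3343558676410746/564937025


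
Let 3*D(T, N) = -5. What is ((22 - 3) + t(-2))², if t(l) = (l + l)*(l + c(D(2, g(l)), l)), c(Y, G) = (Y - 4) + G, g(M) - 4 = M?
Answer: 29929/9 ≈ 3325.4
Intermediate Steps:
g(M) = 4 + M
D(T, N) = -5/3 (D(T, N) = (⅓)*(-5) = -5/3)
c(Y, G) = -4 + G + Y (c(Y, G) = (-4 + Y) + G = -4 + G + Y)
t(l) = 2*l*(-17/3 + 2*l) (t(l) = (l + l)*(l + (-4 + l - 5/3)) = (2*l)*(l + (-17/3 + l)) = (2*l)*(-17/3 + 2*l) = 2*l*(-17/3 + 2*l))
((22 - 3) + t(-2))² = ((22 - 3) + (⅔)*(-2)*(-17 + 6*(-2)))² = (19 + (⅔)*(-2)*(-17 - 12))² = (19 + (⅔)*(-2)*(-29))² = (19 + 116/3)² = (173/3)² = 29929/9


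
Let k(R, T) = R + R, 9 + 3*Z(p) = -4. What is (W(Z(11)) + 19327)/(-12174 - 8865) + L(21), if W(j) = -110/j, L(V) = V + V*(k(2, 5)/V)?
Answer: 6586094/273507 ≈ 24.080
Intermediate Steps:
Z(p) = -13/3 (Z(p) = -3 + (1/3)*(-4) = -3 - 4/3 = -13/3)
k(R, T) = 2*R
L(V) = 4 + V (L(V) = V + V*((2*2)/V) = V + V*(4/V) = V + 4 = 4 + V)
(W(Z(11)) + 19327)/(-12174 - 8865) + L(21) = (-110/(-13/3) + 19327)/(-12174 - 8865) + (4 + 21) = (-110*(-3/13) + 19327)/(-21039) + 25 = (330/13 + 19327)*(-1/21039) + 25 = (251581/13)*(-1/21039) + 25 = -251581/273507 + 25 = 6586094/273507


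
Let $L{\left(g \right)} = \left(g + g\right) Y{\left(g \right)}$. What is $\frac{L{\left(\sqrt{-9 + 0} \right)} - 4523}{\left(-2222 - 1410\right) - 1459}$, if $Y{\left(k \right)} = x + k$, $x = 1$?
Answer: $\frac{4541}{5091} - \frac{2 i}{1697} \approx 0.89197 - 0.0011785 i$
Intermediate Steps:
$Y{\left(k \right)} = 1 + k$
$L{\left(g \right)} = 2 g \left(1 + g\right)$ ($L{\left(g \right)} = \left(g + g\right) \left(1 + g\right) = 2 g \left(1 + g\right)$)
$\frac{L{\left(\sqrt{-9 + 0} \right)} - 4523}{\left(-2222 - 1410\right) - 1459} = \frac{2 \sqrt{-9 + 0} \left(1 + \sqrt{-9 + 0}\right) - 4523}{\left(-2222 - 1410\right) - 1459} = \frac{2 \sqrt{-9} \left(1 + \sqrt{-9}\right) - 4523}{\left(-2222 - 1410\right) - 1459} = \frac{2 \cdot 3 i \left(1 + 3 i\right) - 4523}{-3632 - 1459} = \frac{6 i \left(1 + 3 i\right) - 4523}{-5091} = \left(-4523 + 6 i \left(1 + 3 i\right)\right) \left(- \frac{1}{5091}\right) = \frac{4523}{5091} - \frac{2 i \left(1 + 3 i\right)}{1697}$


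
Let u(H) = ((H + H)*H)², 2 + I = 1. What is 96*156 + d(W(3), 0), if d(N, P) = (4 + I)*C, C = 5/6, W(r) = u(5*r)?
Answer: 29957/2 ≈ 14979.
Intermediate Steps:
I = -1 (I = -2 + 1 = -1)
u(H) = 4*H⁴ (u(H) = ((2*H)*H)² = (2*H²)² = 4*H⁴)
W(r) = 2500*r⁴ (W(r) = 4*(5*r)⁴ = 4*(625*r⁴) = 2500*r⁴)
C = ⅚ (C = 5*(⅙) = ⅚ ≈ 0.83333)
d(N, P) = 5/2 (d(N, P) = (4 - 1)*(⅚) = 3*(⅚) = 5/2)
96*156 + d(W(3), 0) = 96*156 + 5/2 = 14976 + 5/2 = 29957/2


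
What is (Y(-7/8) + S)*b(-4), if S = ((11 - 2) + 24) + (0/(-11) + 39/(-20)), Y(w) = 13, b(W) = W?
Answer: -881/5 ≈ -176.20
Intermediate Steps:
S = 621/20 (S = (9 + 24) + (0*(-1/11) + 39*(-1/20)) = 33 + (0 - 39/20) = 33 - 39/20 = 621/20 ≈ 31.050)
(Y(-7/8) + S)*b(-4) = (13 + 621/20)*(-4) = (881/20)*(-4) = -881/5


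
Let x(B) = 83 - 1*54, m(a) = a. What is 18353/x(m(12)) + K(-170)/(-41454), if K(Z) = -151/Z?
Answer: 129336890161/204368220 ≈ 632.86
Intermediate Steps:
x(B) = 29 (x(B) = 83 - 54 = 29)
18353/x(m(12)) + K(-170)/(-41454) = 18353/29 - 151/(-170)/(-41454) = 18353*(1/29) - 151*(-1/170)*(-1/41454) = 18353/29 + (151/170)*(-1/41454) = 18353/29 - 151/7047180 = 129336890161/204368220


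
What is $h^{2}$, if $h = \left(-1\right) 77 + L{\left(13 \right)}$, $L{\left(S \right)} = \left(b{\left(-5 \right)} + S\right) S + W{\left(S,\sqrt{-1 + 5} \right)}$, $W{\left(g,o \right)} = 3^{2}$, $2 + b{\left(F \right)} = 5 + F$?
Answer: $5625$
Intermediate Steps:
$b{\left(F \right)} = 3 + F$ ($b{\left(F \right)} = -2 + \left(5 + F\right) = 3 + F$)
$W{\left(g,o \right)} = 9$
$L{\left(S \right)} = 9 + S \left(-2 + S\right)$ ($L{\left(S \right)} = \left(\left(3 - 5\right) + S\right) S + 9 = \left(-2 + S\right) S + 9 = S \left(-2 + S\right) + 9 = 9 + S \left(-2 + S\right)$)
$h = 75$ ($h = \left(-1\right) 77 + \left(9 + 13^{2} - 26\right) = -77 + \left(9 + 169 - 26\right) = -77 + 152 = 75$)
$h^{2} = 75^{2} = 5625$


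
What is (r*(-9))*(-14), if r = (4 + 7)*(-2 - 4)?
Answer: -8316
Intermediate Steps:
r = -66 (r = 11*(-6) = -66)
(r*(-9))*(-14) = -66*(-9)*(-14) = 594*(-14) = -8316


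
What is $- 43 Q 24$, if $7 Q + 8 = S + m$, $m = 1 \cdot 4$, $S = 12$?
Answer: $- \frac{8256}{7} \approx -1179.4$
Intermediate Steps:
$m = 4$
$Q = \frac{8}{7}$ ($Q = - \frac{8}{7} + \frac{12 + 4}{7} = - \frac{8}{7} + \frac{1}{7} \cdot 16 = - \frac{8}{7} + \frac{16}{7} = \frac{8}{7} \approx 1.1429$)
$- 43 Q 24 = \left(-43\right) \frac{8}{7} \cdot 24 = \left(- \frac{344}{7}\right) 24 = - \frac{8256}{7}$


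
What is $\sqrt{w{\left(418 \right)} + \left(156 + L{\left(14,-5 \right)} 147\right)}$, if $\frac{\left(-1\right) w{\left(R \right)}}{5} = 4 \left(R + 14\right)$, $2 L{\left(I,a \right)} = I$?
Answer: $i \sqrt{7455} \approx 86.342 i$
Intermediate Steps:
$L{\left(I,a \right)} = \frac{I}{2}$
$w{\left(R \right)} = -280 - 20 R$ ($w{\left(R \right)} = - 5 \cdot 4 \left(R + 14\right) = - 5 \cdot 4 \left(14 + R\right) = - 5 \left(56 + 4 R\right) = -280 - 20 R$)
$\sqrt{w{\left(418 \right)} + \left(156 + L{\left(14,-5 \right)} 147\right)} = \sqrt{\left(-280 - 8360\right) + \left(156 + \frac{1}{2} \cdot 14 \cdot 147\right)} = \sqrt{\left(-280 - 8360\right) + \left(156 + 7 \cdot 147\right)} = \sqrt{-8640 + \left(156 + 1029\right)} = \sqrt{-8640 + 1185} = \sqrt{-7455} = i \sqrt{7455}$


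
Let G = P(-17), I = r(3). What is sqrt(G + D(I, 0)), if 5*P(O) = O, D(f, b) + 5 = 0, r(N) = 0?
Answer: I*sqrt(210)/5 ≈ 2.8983*I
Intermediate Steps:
I = 0
D(f, b) = -5 (D(f, b) = -5 + 0 = -5)
P(O) = O/5
G = -17/5 (G = (1/5)*(-17) = -17/5 ≈ -3.4000)
sqrt(G + D(I, 0)) = sqrt(-17/5 - 5) = sqrt(-42/5) = I*sqrt(210)/5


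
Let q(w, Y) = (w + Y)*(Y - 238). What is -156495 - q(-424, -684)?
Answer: -1178071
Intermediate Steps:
q(w, Y) = (-238 + Y)*(Y + w) (q(w, Y) = (Y + w)*(-238 + Y) = (-238 + Y)*(Y + w))
-156495 - q(-424, -684) = -156495 - ((-684)**2 - 238*(-684) - 238*(-424) - 684*(-424)) = -156495 - (467856 + 162792 + 100912 + 290016) = -156495 - 1*1021576 = -156495 - 1021576 = -1178071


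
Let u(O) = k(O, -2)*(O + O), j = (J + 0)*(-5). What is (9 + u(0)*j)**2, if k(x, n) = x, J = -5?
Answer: 81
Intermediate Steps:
j = 25 (j = (-5 + 0)*(-5) = -5*(-5) = 25)
u(O) = 2*O**2 (u(O) = O*(O + O) = O*(2*O) = 2*O**2)
(9 + u(0)*j)**2 = (9 + (2*0**2)*25)**2 = (9 + (2*0)*25)**2 = (9 + 0*25)**2 = (9 + 0)**2 = 9**2 = 81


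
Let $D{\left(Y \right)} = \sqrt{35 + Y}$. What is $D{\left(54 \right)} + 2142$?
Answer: $2142 + \sqrt{89} \approx 2151.4$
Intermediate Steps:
$D{\left(54 \right)} + 2142 = \sqrt{35 + 54} + 2142 = \sqrt{89} + 2142 = 2142 + \sqrt{89}$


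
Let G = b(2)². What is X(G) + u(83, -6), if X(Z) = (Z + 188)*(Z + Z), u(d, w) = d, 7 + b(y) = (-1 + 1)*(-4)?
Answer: 23309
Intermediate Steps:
b(y) = -7 (b(y) = -7 + (-1 + 1)*(-4) = -7 + 0*(-4) = -7 + 0 = -7)
G = 49 (G = (-7)² = 49)
X(Z) = 2*Z*(188 + Z) (X(Z) = (188 + Z)*(2*Z) = 2*Z*(188 + Z))
X(G) + u(83, -6) = 2*49*(188 + 49) + 83 = 2*49*237 + 83 = 23226 + 83 = 23309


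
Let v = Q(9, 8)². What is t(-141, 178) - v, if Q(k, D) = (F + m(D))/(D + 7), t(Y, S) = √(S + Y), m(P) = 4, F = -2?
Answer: -4/225 + √37 ≈ 6.0650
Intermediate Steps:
Q(k, D) = 2/(7 + D) (Q(k, D) = (-2 + 4)/(D + 7) = 2/(7 + D))
v = 4/225 (v = (2/(7 + 8))² = (2/15)² = 4/225 ≈ 0.017778)
t(-141, 178) - v = √(178 - 141) - 1*4/225 = √37 - 4/225 = -4/225 + √37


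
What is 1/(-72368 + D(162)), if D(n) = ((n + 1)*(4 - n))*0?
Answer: -1/72368 ≈ -1.3818e-5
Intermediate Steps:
D(n) = 0 (D(n) = ((1 + n)*(4 - n))*0 = 0)
1/(-72368 + D(162)) = 1/(-72368 + 0) = 1/(-72368) = -1/72368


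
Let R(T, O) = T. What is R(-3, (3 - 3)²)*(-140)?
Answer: 420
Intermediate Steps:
R(-3, (3 - 3)²)*(-140) = -3*(-140) = 420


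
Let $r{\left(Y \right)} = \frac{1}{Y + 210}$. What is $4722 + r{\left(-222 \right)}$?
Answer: $\frac{56663}{12} \approx 4721.9$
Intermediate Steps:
$r{\left(Y \right)} = \frac{1}{210 + Y}$
$4722 + r{\left(-222 \right)} = 4722 + \frac{1}{210 - 222} = 4722 + \frac{1}{-12} = 4722 - \frac{1}{12} = \frac{56663}{12}$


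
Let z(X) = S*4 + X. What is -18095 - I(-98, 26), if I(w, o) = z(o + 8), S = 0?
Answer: -18129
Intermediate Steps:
z(X) = X (z(X) = 0*4 + X = 0 + X = X)
I(w, o) = 8 + o (I(w, o) = o + 8 = 8 + o)
-18095 - I(-98, 26) = -18095 - (8 + 26) = -18095 - 1*34 = -18095 - 34 = -18129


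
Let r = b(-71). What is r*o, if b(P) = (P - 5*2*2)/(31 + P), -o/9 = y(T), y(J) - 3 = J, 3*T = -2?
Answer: -1911/40 ≈ -47.775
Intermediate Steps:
T = -2/3 (T = (1/3)*(-2) = -2/3 ≈ -0.66667)
y(J) = 3 + J
o = -21 (o = -9*(3 - 2/3) = -9*7/3 = -21)
b(P) = (-20 + P)/(31 + P) (b(P) = (P - 10*2)/(31 + P) = (P - 20)/(31 + P) = (-20 + P)/(31 + P))
r = 91/40 (r = (-20 - 71)/(31 - 71) = -91/(-40) = -1/40*(-91) = 91/40 ≈ 2.2750)
r*o = (91/40)*(-21) = -1911/40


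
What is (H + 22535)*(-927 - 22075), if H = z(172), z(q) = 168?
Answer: -522214406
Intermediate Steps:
H = 168
(H + 22535)*(-927 - 22075) = (168 + 22535)*(-927 - 22075) = 22703*(-23002) = -522214406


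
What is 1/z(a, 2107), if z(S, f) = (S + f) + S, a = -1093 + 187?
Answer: 1/295 ≈ 0.0033898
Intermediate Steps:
a = -906
z(S, f) = f + 2*S
1/z(a, 2107) = 1/(2107 + 2*(-906)) = 1/(2107 - 1812) = 1/295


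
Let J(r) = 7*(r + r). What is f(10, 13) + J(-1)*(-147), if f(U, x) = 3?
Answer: 2061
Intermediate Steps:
J(r) = 14*r (J(r) = 7*(2*r) = 14*r)
f(10, 13) + J(-1)*(-147) = 3 + (14*(-1))*(-147) = 3 - 14*(-147) = 3 + 2058 = 2061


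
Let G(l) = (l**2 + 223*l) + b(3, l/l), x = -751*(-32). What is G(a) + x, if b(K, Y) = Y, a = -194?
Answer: 18407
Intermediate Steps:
x = 24032
G(l) = 1 + l**2 + 223*l (G(l) = (l**2 + 223*l) + l/l = (l**2 + 223*l) + 1 = 1 + l**2 + 223*l)
G(a) + x = (1 + (-194)**2 + 223*(-194)) + 24032 = (1 + 37636 - 43262) + 24032 = -5625 + 24032 = 18407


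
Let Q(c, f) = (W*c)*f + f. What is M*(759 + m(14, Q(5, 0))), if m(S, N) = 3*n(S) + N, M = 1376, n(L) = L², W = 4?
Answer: 1853472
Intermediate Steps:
Q(c, f) = f + 4*c*f (Q(c, f) = (4*c)*f + f = 4*c*f + f = f + 4*c*f)
m(S, N) = N + 3*S² (m(S, N) = 3*S² + N = N + 3*S²)
M*(759 + m(14, Q(5, 0))) = 1376*(759 + (0*(1 + 4*5) + 3*14²)) = 1376*(759 + (0*(1 + 20) + 3*196)) = 1376*(759 + (0*21 + 588)) = 1376*(759 + (0 + 588)) = 1376*(759 + 588) = 1376*1347 = 1853472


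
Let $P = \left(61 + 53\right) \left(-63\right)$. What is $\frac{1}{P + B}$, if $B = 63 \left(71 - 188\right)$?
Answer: $- \frac{1}{14553} \approx -6.8714 \cdot 10^{-5}$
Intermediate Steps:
$P = -7182$ ($P = 114 \left(-63\right) = -7182$)
$B = -7371$ ($B = 63 \left(-117\right) = -7371$)
$\frac{1}{P + B} = \frac{1}{-7182 - 7371} = \frac{1}{-14553} = - \frac{1}{14553}$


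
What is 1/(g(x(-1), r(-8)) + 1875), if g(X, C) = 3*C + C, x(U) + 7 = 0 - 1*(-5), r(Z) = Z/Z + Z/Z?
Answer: 1/1883 ≈ 0.00053107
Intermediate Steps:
r(Z) = 2 (r(Z) = 1 + 1 = 2)
x(U) = -2 (x(U) = -7 + (0 - 1*(-5)) = -7 + (0 + 5) = -7 + 5 = -2)
g(X, C) = 4*C
1/(g(x(-1), r(-8)) + 1875) = 1/(4*2 + 1875) = 1/(8 + 1875) = 1/1883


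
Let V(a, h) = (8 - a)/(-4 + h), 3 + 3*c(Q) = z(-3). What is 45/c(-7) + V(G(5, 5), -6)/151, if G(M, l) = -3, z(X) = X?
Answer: -16993/755 ≈ -22.507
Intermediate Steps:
c(Q) = -2 (c(Q) = -1 + (⅓)*(-3) = -1 - 1 = -2)
V(a, h) = (8 - a)/(-4 + h)
45/c(-7) + V(G(5, 5), -6)/151 = 45/(-2) + ((8 - 1*(-3))/(-4 - 6))/151 = 45*(-½) + ((8 + 3)/(-10))*(1/151) = -45/2 - ⅒*11*(1/151) = -45/2 - 11/10*1/151 = -45/2 - 11/1510 = -16993/755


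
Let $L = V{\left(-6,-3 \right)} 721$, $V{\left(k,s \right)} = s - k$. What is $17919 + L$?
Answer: $20082$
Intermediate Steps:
$L = 2163$ ($L = \left(-3 - -6\right) 721 = \left(-3 + 6\right) 721 = 3 \cdot 721 = 2163$)
$17919 + L = 17919 + 2163 = 20082$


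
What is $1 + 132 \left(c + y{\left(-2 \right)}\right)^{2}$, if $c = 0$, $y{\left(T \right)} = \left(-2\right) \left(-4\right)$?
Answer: $8449$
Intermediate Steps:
$y{\left(T \right)} = 8$
$1 + 132 \left(c + y{\left(-2 \right)}\right)^{2} = 1 + 132 \left(0 + 8\right)^{2} = 1 + 132 \cdot 8^{2} = 1 + 132 \cdot 64 = 1 + 8448 = 8449$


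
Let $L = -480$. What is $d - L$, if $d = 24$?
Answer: $504$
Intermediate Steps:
$d - L = 24 - -480 = 24 + 480 = 504$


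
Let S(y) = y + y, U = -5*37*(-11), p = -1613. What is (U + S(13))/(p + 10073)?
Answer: 229/940 ≈ 0.24362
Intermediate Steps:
U = 2035 (U = -185*(-11) = 2035)
S(y) = 2*y
(U + S(13))/(p + 10073) = (2035 + 2*13)/(-1613 + 10073) = (2035 + 26)/8460 = 2061*(1/8460) = 229/940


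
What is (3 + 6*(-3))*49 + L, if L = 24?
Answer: -711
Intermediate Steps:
(3 + 6*(-3))*49 + L = (3 + 6*(-3))*49 + 24 = (3 - 18)*49 + 24 = -15*49 + 24 = -735 + 24 = -711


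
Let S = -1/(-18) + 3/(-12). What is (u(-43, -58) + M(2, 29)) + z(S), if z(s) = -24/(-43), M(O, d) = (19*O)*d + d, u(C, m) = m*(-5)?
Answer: 61127/43 ≈ 1421.6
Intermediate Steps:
u(C, m) = -5*m
M(O, d) = d + 19*O*d (M(O, d) = 19*O*d + d = d + 19*O*d)
S = -7/36 (S = -1*(-1/18) + 3*(-1/12) = 1/18 - ¼ = -7/36 ≈ -0.19444)
z(s) = 24/43 (z(s) = -24*(-1/43) = 24/43)
(u(-43, -58) + M(2, 29)) + z(S) = (-5*(-58) + 29*(1 + 19*2)) + 24/43 = (290 + 29*(1 + 38)) + 24/43 = (290 + 29*39) + 24/43 = (290 + 1131) + 24/43 = 1421 + 24/43 = 61127/43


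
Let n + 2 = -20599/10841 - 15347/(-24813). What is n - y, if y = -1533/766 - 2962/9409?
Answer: -1871829126399407/1938745747064502 ≈ -0.96548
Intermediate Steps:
y = -16692889/7207294 (y = -1533*1/766 - 2962*1/9409 = -1533/766 - 2962/9409 = -16692889/7207294 ≈ -2.3161)
n = -882741626/268997733 (n = -2 + (-20599/10841 - 15347/(-24813)) = -2 + (-20599*1/10841 - 15347*(-1/24813)) = -2 + (-20599/10841 + 15347/24813) = -2 - 344746160/268997733 = -882741626/268997733 ≈ -3.2816)
n - y = -882741626/268997733 - 1*(-16692889/7207294) = -882741626/268997733 + 16692889/7207294 = -1871829126399407/1938745747064502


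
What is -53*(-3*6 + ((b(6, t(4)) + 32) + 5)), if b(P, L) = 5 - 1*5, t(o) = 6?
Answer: -1007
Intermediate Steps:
b(P, L) = 0 (b(P, L) = 5 - 5 = 0)
-53*(-3*6 + ((b(6, t(4)) + 32) + 5)) = -53*(-3*6 + ((0 + 32) + 5)) = -53*(-18 + (32 + 5)) = -53*(-18 + 37) = -53*19 = -1007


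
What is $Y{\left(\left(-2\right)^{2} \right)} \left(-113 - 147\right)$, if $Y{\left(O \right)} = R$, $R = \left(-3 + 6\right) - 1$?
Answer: $-520$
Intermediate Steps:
$R = 2$ ($R = 3 - 1 = 2$)
$Y{\left(O \right)} = 2$
$Y{\left(\left(-2\right)^{2} \right)} \left(-113 - 147\right) = 2 \left(-113 - 147\right) = 2 \left(-260\right) = -520$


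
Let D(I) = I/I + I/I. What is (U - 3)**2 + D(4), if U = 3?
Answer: 2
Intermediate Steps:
D(I) = 2 (D(I) = 1 + 1 = 2)
(U - 3)**2 + D(4) = (3 - 3)**2 + 2 = 0**2 + 2 = 0 + 2 = 2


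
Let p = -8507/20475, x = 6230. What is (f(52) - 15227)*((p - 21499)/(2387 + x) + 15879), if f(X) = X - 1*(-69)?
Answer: -464989339167238/1938825 ≈ -2.3983e+8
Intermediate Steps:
f(X) = 69 + X (f(X) = X + 69 = 69 + X)
p = -8507/20475 (p = -8507*1/20475 = -8507/20475 ≈ -0.41548)
(f(52) - 15227)*((p - 21499)/(2387 + x) + 15879) = ((69 + 52) - 15227)*((-8507/20475 - 21499)/(2387 + 6230) + 15879) = (121 - 15227)*(-440200532/20475/8617 + 15879) = -15106*(-440200532/20475*1/8617 + 15879) = -15106*(-440200532/176433075 + 15879) = -15106*2801140597393/176433075 = -464989339167238/1938825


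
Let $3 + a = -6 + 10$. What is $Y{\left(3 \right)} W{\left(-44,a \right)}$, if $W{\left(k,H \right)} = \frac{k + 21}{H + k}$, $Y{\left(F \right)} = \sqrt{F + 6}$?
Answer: $\frac{69}{43} \approx 1.6047$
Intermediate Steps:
$a = 1$ ($a = -3 + \left(-6 + 10\right) = -3 + 4 = 1$)
$Y{\left(F \right)} = \sqrt{6 + F}$
$W{\left(k,H \right)} = \frac{21 + k}{H + k}$
$Y{\left(3 \right)} W{\left(-44,a \right)} = \sqrt{6 + 3} \frac{21 - 44}{1 - 44} = \sqrt{9} \frac{1}{-43} \left(-23\right) = 3 \left(\left(- \frac{1}{43}\right) \left(-23\right)\right) = 3 \cdot \frac{23}{43} = \frac{69}{43}$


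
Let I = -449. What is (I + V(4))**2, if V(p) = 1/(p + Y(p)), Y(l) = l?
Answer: 12895281/64 ≈ 2.0149e+5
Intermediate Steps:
V(p) = 1/(2*p) (V(p) = 1/(p + p) = 1/(2*p))
(I + V(4))**2 = (-449 + (1/2)/4)**2 = (-449 + (1/2)*(1/4))**2 = (-449 + 1/8)**2 = (-3591/8)**2 = 12895281/64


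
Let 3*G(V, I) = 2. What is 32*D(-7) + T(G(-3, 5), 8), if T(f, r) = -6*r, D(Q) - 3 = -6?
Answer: -144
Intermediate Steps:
D(Q) = -3 (D(Q) = 3 - 6 = -3)
G(V, I) = ⅔ (G(V, I) = (⅓)*2 = ⅔)
32*D(-7) + T(G(-3, 5), 8) = 32*(-3) - 6*8 = -96 - 48 = -144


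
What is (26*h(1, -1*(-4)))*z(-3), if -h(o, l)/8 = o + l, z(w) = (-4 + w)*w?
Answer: -21840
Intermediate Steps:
z(w) = w*(-4 + w)
h(o, l) = -8*l - 8*o (h(o, l) = -8*(o + l) = -8*(l + o) = -8*l - 8*o)
(26*h(1, -1*(-4)))*z(-3) = (26*(-(-8)*(-4) - 8*1))*(-3*(-4 - 3)) = (26*(-8*4 - 8))*(-3*(-7)) = (26*(-32 - 8))*21 = (26*(-40))*21 = -1040*21 = -21840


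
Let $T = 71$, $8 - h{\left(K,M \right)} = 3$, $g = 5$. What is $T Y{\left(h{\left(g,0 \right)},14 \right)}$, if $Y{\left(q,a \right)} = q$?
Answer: $355$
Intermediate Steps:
$h{\left(K,M \right)} = 5$ ($h{\left(K,M \right)} = 8 - 3 = 5$)
$T Y{\left(h{\left(g,0 \right)},14 \right)} = 71 \cdot 5 = 355$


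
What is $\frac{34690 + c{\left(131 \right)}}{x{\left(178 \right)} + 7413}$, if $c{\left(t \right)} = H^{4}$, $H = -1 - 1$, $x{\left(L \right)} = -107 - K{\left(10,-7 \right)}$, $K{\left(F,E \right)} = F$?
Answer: $\frac{17353}{3648} \approx 4.7569$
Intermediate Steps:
$x{\left(L \right)} = -117$ ($x{\left(L \right)} = -107 - 10 = -117$)
$H = -2$ ($H = -1 - 1 = -2$)
$c{\left(t \right)} = 16$ ($c{\left(t \right)} = \left(-2\right)^{4} = 16$)
$\frac{34690 + c{\left(131 \right)}}{x{\left(178 \right)} + 7413} = \frac{34690 + 16}{-117 + 7413} = \frac{34706}{7296} = 34706 \cdot \frac{1}{7296} = \frac{17353}{3648}$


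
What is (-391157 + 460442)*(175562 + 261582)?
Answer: 30287522040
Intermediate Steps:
(-391157 + 460442)*(175562 + 261582) = 69285*437144 = 30287522040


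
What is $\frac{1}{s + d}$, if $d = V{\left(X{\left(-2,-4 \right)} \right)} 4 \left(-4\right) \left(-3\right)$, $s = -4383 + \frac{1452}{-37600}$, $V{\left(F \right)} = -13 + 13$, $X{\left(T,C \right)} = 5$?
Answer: $- \frac{9400}{41200563} \approx -0.00022815$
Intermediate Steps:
$V{\left(F \right)} = 0$
$s = - \frac{41200563}{9400}$ ($s = -4383 + 1452 \left(- \frac{1}{37600}\right) = -4383 - \frac{363}{9400} = - \frac{41200563}{9400} \approx -4383.0$)
$d = 0$ ($d = 0 \cdot 4 \left(-4\right) \left(-3\right) = 0 \left(\left(-16\right) \left(-3\right)\right) = 0 \cdot 48 = 0$)
$\frac{1}{s + d} = \frac{1}{- \frac{41200563}{9400} + 0} = \frac{1}{- \frac{41200563}{9400}} = - \frac{9400}{41200563}$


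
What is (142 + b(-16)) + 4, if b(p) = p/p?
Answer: 147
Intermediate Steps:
b(p) = 1
(142 + b(-16)) + 4 = (142 + 1) + 4 = 143 + 4 = 147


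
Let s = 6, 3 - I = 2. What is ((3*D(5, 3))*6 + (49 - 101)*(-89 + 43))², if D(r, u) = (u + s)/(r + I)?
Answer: 5851561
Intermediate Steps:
I = 1 (I = 3 - 1*2 = 3 - 2 = 1)
D(r, u) = (6 + u)/(1 + r) (D(r, u) = (u + 6)/(r + 1) = (6 + u)/(1 + r))
((3*D(5, 3))*6 + (49 - 101)*(-89 + 43))² = ((3*((6 + 3)/(1 + 5)))*6 + (49 - 101)*(-89 + 43))² = ((3*(9/6))*6 - 52*(-46))² = ((3*((⅙)*9))*6 + 2392)² = ((3*(3/2))*6 + 2392)² = ((9/2)*6 + 2392)² = (27 + 2392)² = 2419² = 5851561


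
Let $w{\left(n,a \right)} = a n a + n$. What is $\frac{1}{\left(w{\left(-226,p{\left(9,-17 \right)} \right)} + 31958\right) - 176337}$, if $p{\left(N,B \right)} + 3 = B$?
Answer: $- \frac{1}{235005} \approx -4.2552 \cdot 10^{-6}$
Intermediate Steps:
$p{\left(N,B \right)} = -3 + B$
$w{\left(n,a \right)} = n + n a^{2}$ ($w{\left(n,a \right)} = n a^{2} + n = n + n a^{2}$)
$\frac{1}{\left(w{\left(-226,p{\left(9,-17 \right)} \right)} + 31958\right) - 176337} = \frac{1}{\left(- 226 \left(1 + \left(-3 - 17\right)^{2}\right) + 31958\right) - 176337} = \frac{1}{\left(- 226 \left(1 + \left(-20\right)^{2}\right) + 31958\right) - 176337} = \frac{1}{\left(- 226 \left(1 + 400\right) + 31958\right) - 176337} = \frac{1}{\left(\left(-226\right) 401 + 31958\right) - 176337} = \frac{1}{\left(-90626 + 31958\right) - 176337} = \frac{1}{-58668 - 176337} = \frac{1}{-235005} = - \frac{1}{235005}$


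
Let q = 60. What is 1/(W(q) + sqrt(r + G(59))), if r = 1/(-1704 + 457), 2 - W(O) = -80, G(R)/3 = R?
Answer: 51127/4082055 - sqrt(275235346)/8164110 ≈ 0.010493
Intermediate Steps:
G(R) = 3*R
W(O) = 82 (W(O) = 2 - 1*(-80) = 2 + 80 = 82)
r = -1/1247 (r = 1/(-1247) = -1/1247 ≈ -0.00080192)
1/(W(q) + sqrt(r + G(59))) = 1/(82 + sqrt(-1/1247 + 3*59)) = 1/(82 + sqrt(-1/1247 + 177)) = 1/(82 + sqrt(220718/1247)) = 1/(82 + sqrt(275235346)/1247)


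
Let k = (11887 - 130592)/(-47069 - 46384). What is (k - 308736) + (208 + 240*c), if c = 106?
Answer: -26455304159/93453 ≈ -2.8309e+5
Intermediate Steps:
k = 118705/93453 (k = -118705/(-93453) = -118705*(-1/93453) = 118705/93453 ≈ 1.2702)
(k - 308736) + (208 + 240*c) = (118705/93453 - 308736) + (208 + 240*106) = -28852186703/93453 + (208 + 25440) = -28852186703/93453 + 25648 = -26455304159/93453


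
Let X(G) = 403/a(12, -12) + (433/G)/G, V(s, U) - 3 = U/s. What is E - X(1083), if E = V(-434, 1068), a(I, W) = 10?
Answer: -101198975419/2545169130 ≈ -39.761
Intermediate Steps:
V(s, U) = 3 + U/s
E = 117/217 (E = 3 + 1068/(-434) = 3 + 1068*(-1/434) = 3 - 534/217 = 117/217 ≈ 0.53917)
X(G) = 403/10 + 433/G² (X(G) = 403/10 + (433/G)/G = 403*(⅒) + 433/G² = 403/10 + 433/G²)
E - X(1083) = 117/217 - (403/10 + 433/1083²) = 117/217 - (403/10 + 433*(1/1172889)) = 117/217 - (403/10 + 433/1172889) = 117/217 - 1*472678597/11728890 = 117/217 - 472678597/11728890 = -101198975419/2545169130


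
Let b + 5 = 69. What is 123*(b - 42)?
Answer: 2706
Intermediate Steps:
b = 64 (b = -5 + 69 = 64)
123*(b - 42) = 123*(64 - 42) = 123*22 = 2706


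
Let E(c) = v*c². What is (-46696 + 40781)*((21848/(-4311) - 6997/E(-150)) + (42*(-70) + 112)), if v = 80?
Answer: 321075999388781/19160000 ≈ 1.6758e+7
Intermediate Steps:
E(c) = 80*c²
(-46696 + 40781)*((21848/(-4311) - 6997/E(-150)) + (42*(-70) + 112)) = (-46696 + 40781)*((21848/(-4311) - 6997/(80*(-150)²)) + (42*(-70) + 112)) = -5915*((21848*(-1/4311) - 6997/(80*22500)) + (-2940 + 112)) = -5915*((-21848/4311 - 6997/1800000) - 2828) = -5915*(-485883507/95800000 - 2828) = -5915*(-271408283507/95800000) = 321075999388781/19160000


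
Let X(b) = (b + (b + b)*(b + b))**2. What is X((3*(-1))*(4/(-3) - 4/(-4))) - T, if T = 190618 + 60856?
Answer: -251449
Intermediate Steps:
X(b) = (b + 4*b**2)**2 (X(b) = (b + (2*b)*(2*b))**2 = (b + 4*b**2)**2)
T = 251474
X((3*(-1))*(4/(-3) - 4/(-4))) - T = ((3*(-1))*(4/(-3) - 4/(-4)))**2*(1 + 4*((3*(-1))*(4/(-3) - 4/(-4))))**2 - 1*251474 = (-3*(4*(-1/3) - 4*(-1/4)))**2*(1 + 4*(-3*(4*(-1/3) - 4*(-1/4))))**2 - 251474 = (-3*(-4/3 + 1))**2*(1 + 4*(-3*(-4/3 + 1)))**2 - 251474 = (-3*(-1/3))**2*(1 + 4*(-3*(-1/3)))**2 - 251474 = 1**2*(1 + 4*1)**2 - 251474 = 1*(1 + 4)**2 - 251474 = 1*5**2 - 251474 = 1*25 - 251474 = 25 - 251474 = -251449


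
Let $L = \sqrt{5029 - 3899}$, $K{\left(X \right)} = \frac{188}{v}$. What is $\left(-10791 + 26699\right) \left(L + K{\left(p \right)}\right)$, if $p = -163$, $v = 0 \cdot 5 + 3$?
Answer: $\frac{2990704}{3} + 15908 \sqrt{1130} \approx 1.5317 \cdot 10^{6}$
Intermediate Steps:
$v = 3$ ($v = 0 + 3 = 3$)
$K{\left(X \right)} = \frac{188}{3}$
$L = \sqrt{1130} \approx 33.615$
$\left(-10791 + 26699\right) \left(L + K{\left(p \right)}\right) = \left(-10791 + 26699\right) \left(\sqrt{1130} + \frac{188}{3}\right) = 15908 \left(\frac{188}{3} + \sqrt{1130}\right) = \frac{2990704}{3} + 15908 \sqrt{1130}$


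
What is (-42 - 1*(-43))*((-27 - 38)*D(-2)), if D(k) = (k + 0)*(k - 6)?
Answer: -1040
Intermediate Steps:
D(k) = k*(-6 + k)
(-42 - 1*(-43))*((-27 - 38)*D(-2)) = (-42 - 1*(-43))*((-27 - 38)*(-2*(-6 - 2))) = (-42 + 43)*(-(-130)*(-8)) = 1*(-65*16) = 1*(-1040) = -1040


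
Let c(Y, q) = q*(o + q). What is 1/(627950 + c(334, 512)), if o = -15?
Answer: 1/882414 ≈ 1.1333e-6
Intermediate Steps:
c(Y, q) = q*(-15 + q)
1/(627950 + c(334, 512)) = 1/(627950 + 512*(-15 + 512)) = 1/(627950 + 512*497) = 1/(627950 + 254464) = 1/882414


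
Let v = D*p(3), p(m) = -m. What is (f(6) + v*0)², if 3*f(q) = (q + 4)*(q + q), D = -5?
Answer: 1600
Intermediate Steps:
f(q) = 2*q*(4 + q)/3 (f(q) = ((q + 4)*(q + q))/3 = ((4 + q)*(2*q))/3 = (2*q*(4 + q))/3 = 2*q*(4 + q)/3)
v = 15 (v = -(-5)*3 = -5*(-3) = 15)
(f(6) + v*0)² = ((⅔)*6*(4 + 6) + 15*0)² = ((⅔)*6*10 + 0)² = (40 + 0)² = 40² = 1600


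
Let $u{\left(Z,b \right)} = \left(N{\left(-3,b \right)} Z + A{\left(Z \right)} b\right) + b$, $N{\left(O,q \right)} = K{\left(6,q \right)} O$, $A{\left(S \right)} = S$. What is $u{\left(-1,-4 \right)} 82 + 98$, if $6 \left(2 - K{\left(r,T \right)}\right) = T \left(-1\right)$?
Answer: $426$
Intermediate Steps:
$K{\left(r,T \right)} = 2 + \frac{T}{6}$ ($K{\left(r,T \right)} = 2 - \frac{T \left(-1\right)}{6} = 2 - \frac{\left(-1\right) T}{6} = 2 + \frac{T}{6}$)
$N{\left(O,q \right)} = O \left(2 + \frac{q}{6}\right)$ ($N{\left(O,q \right)} = \left(2 + \frac{q}{6}\right) O = O \left(2 + \frac{q}{6}\right)$)
$u{\left(Z,b \right)} = b + Z b + Z \left(-6 - \frac{b}{2}\right)$ ($u{\left(Z,b \right)} = \left(\frac{1}{6} \left(-3\right) \left(12 + b\right) Z + Z b\right) + b = \left(\left(-6 - \frac{b}{2}\right) Z + Z b\right) + b = \left(Z \left(-6 - \frac{b}{2}\right) + Z b\right) + b = \left(Z b + Z \left(-6 - \frac{b}{2}\right)\right) + b = b + Z b + Z \left(-6 - \frac{b}{2}\right)$)
$u{\left(-1,-4 \right)} 82 + 98 = \left(-4 - -6 + \frac{1}{2} \left(-1\right) \left(-4\right)\right) 82 + 98 = \left(-4 + 6 + 2\right) 82 + 98 = 4 \cdot 82 + 98 = 328 + 98 = 426$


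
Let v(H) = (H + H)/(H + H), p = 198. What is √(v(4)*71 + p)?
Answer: √269 ≈ 16.401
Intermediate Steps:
v(H) = 1 (v(H) = (2*H)/((2*H)) = (2*H)*(1/(2*H)) = 1)
√(v(4)*71 + p) = √(1*71 + 198) = √(71 + 198) = √269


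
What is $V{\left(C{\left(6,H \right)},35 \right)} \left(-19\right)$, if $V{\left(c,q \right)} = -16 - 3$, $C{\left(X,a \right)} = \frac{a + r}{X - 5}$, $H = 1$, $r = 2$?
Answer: $361$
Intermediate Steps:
$C{\left(X,a \right)} = \frac{2 + a}{-5 + X}$ ($C{\left(X,a \right)} = \frac{a + 2}{X - 5} = \frac{2 + a}{-5 + X}$)
$V{\left(c,q \right)} = -19$
$V{\left(C{\left(6,H \right)},35 \right)} \left(-19\right) = \left(-19\right) \left(-19\right) = 361$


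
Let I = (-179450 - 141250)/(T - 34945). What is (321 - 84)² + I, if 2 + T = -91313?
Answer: 354610932/6313 ≈ 56172.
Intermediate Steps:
T = -91315 (T = -2 - 91313 = -91315)
I = 16035/6313 (I = (-179450 - 141250)/(-91315 - 34945) = -320700/(-126260) = -320700*(-1/126260) = 16035/6313 ≈ 2.5400)
(321 - 84)² + I = (321 - 84)² + 16035/6313 = 237² + 16035/6313 = 56169 + 16035/6313 = 354610932/6313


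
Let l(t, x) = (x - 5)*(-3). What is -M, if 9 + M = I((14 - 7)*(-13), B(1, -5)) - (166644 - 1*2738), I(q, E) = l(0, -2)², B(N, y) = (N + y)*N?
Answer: 163474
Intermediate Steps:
B(N, y) = N*(N + y)
l(t, x) = 15 - 3*x (l(t, x) = (-5 + x)*(-3) = 15 - 3*x)
I(q, E) = 441 (I(q, E) = (15 - 3*(-2))² = (15 + 6)² = 21² = 441)
M = -163474 (M = -9 + (441 - (166644 - 1*2738)) = -9 + (441 - (166644 - 2738)) = -9 + (441 - 1*163906) = -9 + (441 - 163906) = -9 - 163465 = -163474)
-M = -1*(-163474) = 163474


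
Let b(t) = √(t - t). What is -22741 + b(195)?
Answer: -22741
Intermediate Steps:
b(t) = 0 (b(t) = √0 = 0)
-22741 + b(195) = -22741 + 0 = -22741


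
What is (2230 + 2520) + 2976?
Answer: 7726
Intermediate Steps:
(2230 + 2520) + 2976 = 4750 + 2976 = 7726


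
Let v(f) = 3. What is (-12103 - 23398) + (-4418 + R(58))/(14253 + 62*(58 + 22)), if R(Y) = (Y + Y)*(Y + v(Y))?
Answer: -682078055/19213 ≈ -35501.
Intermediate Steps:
R(Y) = 2*Y*(3 + Y) (R(Y) = (Y + Y)*(Y + 3) = (2*Y)*(3 + Y) = 2*Y*(3 + Y))
(-12103 - 23398) + (-4418 + R(58))/(14253 + 62*(58 + 22)) = (-12103 - 23398) + (-4418 + 2*58*(3 + 58))/(14253 + 62*(58 + 22)) = -35501 + (-4418 + 2*58*61)/(14253 + 62*80) = -35501 + (-4418 + 7076)/(14253 + 4960) = -35501 + 2658/19213 = -682078055/19213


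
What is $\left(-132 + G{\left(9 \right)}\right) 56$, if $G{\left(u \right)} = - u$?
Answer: $-7896$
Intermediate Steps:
$\left(-132 + G{\left(9 \right)}\right) 56 = \left(-132 - 9\right) 56 = \left(-141\right) 56 = -7896$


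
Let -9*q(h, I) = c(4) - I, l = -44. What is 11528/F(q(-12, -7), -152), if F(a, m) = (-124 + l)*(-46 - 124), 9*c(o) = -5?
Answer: 1441/3570 ≈ 0.40364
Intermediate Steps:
c(o) = -5/9 (c(o) = (⅑)*(-5) = -5/9)
q(h, I) = 5/81 + I/9 (q(h, I) = -(-5/9 - I)/9 = 5/81 + I/9)
F(a, m) = 28560 (F(a, m) = (-124 - 44)*(-46 - 124) = -168*(-170) = 28560)
11528/F(q(-12, -7), -152) = 11528/28560 = 11528*(1/28560) = 1441/3570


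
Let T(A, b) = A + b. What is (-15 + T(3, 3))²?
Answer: 81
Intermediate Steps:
(-15 + T(3, 3))² = (-15 + (3 + 3))² = (-15 + 6)² = (-9)² = 81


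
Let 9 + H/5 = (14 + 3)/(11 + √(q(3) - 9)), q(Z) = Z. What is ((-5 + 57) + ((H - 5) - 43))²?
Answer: 18206634/16129 + 726240*I*√6/16129 ≈ 1128.8 + 110.29*I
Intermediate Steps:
H = -45 + 85/(11 + I*√6) (H = -45 + 5*((14 + 3)/(11 + √(3 - 9))) = -45 + 5*(17/(11 + √(-6))) = -45 + 5*(17/(11 + I*√6)) = -45 + 85/(11 + I*√6) ≈ -37.638 - 1.6394*I)
((-5 + 57) + ((H - 5) - 43))² = ((-5 + 57) + (((-4780/127 - 85*I*√6/127) - 5) - 43))² = (52 + ((-5415/127 - 85*I*√6/127) - 43))² = (52 + (-10876/127 - 85*I*√6/127))² = (-4272/127 - 85*I*√6/127)²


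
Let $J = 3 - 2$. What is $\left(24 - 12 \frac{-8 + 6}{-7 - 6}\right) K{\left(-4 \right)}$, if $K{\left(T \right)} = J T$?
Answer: $- \frac{1152}{13} \approx -88.615$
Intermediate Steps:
$J = 1$
$K{\left(T \right)} = T$ ($K{\left(T \right)} = 1 T = T$)
$\left(24 - 12 \frac{-8 + 6}{-7 - 6}\right) K{\left(-4 \right)} = \left(24 - 12 \frac{-8 + 6}{-7 - 6}\right) \left(-4\right) = \left(24 - 12 \left(- \frac{2}{-13}\right)\right) \left(-4\right) = \left(24 - 12 \left(\left(-2\right) \left(- \frac{1}{13}\right)\right)\right) \left(-4\right) = \left(24 - \frac{24}{13}\right) \left(-4\right) = \frac{288}{13} \left(-4\right) = - \frac{1152}{13}$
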